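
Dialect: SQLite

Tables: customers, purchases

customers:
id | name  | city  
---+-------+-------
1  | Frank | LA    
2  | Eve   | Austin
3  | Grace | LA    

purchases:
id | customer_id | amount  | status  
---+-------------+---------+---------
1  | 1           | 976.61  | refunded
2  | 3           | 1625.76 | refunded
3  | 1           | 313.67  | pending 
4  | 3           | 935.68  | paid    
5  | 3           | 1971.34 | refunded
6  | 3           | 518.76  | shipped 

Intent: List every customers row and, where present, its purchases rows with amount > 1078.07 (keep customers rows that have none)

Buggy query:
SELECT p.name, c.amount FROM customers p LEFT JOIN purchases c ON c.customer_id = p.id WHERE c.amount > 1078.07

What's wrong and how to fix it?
Bug: A WHERE condition on the right-hand table after LEFT JOIN drops unmatched parents

Fix: Move the right-table condition into the ON clause so unmatched parents are kept

Corrected query:
SELECT p.name, c.amount FROM customers p LEFT JOIN purchases c ON c.customer_id = p.id AND c.amount > 1078.07

Result:
name  | amount 
------+--------
Frank | NULL   
Eve   | NULL   
Grace | 1625.76
Grace | 1971.34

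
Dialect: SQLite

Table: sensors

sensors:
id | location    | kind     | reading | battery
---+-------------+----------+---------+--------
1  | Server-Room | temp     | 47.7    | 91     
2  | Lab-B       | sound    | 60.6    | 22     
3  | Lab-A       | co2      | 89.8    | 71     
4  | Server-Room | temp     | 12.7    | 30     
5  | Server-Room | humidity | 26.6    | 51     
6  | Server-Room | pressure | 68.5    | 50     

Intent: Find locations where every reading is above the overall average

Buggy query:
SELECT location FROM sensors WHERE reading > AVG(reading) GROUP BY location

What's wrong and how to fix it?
Bug: WHERE evaluates per row before aggregation, so AVG() is unavailable

Fix: Compute the overall average in a scalar subquery and compare each group's MIN against it in HAVING

Corrected query:
SELECT location FROM sensors GROUP BY location HAVING MIN(reading) > (SELECT AVG(reading) FROM sensors)

Result:
location
--------
Lab-A   
Lab-B   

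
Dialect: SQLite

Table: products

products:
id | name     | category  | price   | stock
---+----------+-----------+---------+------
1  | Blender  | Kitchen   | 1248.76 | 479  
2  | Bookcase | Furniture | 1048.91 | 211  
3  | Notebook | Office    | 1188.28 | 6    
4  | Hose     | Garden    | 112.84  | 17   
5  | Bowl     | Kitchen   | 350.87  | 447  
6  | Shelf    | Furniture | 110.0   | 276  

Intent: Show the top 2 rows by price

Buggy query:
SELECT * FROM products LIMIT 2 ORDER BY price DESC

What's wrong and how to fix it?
Bug: LIMIT must come after ORDER BY

Fix: Swap the clauses: ORDER BY first, then LIMIT

Corrected query:
SELECT * FROM products ORDER BY price DESC LIMIT 2

Result:
id | name     | category | price   | stock
---+----------+----------+---------+------
1  | Blender  | Kitchen  | 1248.76 | 479  
3  | Notebook | Office   | 1188.28 | 6    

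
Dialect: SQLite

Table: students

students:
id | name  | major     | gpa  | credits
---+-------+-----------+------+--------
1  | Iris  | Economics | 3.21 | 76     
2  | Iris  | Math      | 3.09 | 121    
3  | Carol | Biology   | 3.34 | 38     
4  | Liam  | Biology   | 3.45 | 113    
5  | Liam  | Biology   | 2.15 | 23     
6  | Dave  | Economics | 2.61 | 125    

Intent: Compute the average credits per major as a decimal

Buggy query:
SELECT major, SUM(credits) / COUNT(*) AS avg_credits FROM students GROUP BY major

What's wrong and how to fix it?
Bug: SUM(credits) and COUNT(*) are both integers; the division truncates the fractional part

Fix: Multiply by 1.0 (or CAST to REAL) to force floating-point division

Corrected query:
SELECT major, SUM(credits) * 1.0 / COUNT(*) AS avg_credits FROM students GROUP BY major

Result:
major     | avg_credits
----------+------------
Biology   | 58         
Economics | 100.5      
Math      | 121        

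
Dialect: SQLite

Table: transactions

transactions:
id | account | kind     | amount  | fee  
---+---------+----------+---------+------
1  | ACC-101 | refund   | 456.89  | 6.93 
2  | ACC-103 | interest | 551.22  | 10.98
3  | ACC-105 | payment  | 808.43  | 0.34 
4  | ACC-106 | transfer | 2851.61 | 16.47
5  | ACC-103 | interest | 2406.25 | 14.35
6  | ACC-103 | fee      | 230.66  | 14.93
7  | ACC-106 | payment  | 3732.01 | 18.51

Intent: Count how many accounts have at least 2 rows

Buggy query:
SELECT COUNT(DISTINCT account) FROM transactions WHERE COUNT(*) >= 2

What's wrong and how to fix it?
Bug: COUNT(*) cannot appear in WHERE; the per-group count doesn't exist yet

Fix: Use a subquery that GROUPs and filters with HAVING, then count its rows

Corrected query:
SELECT COUNT(*) FROM (SELECT account FROM transactions GROUP BY account HAVING COUNT(*) >= 2)

Result:
COUNT(*)
--------
2       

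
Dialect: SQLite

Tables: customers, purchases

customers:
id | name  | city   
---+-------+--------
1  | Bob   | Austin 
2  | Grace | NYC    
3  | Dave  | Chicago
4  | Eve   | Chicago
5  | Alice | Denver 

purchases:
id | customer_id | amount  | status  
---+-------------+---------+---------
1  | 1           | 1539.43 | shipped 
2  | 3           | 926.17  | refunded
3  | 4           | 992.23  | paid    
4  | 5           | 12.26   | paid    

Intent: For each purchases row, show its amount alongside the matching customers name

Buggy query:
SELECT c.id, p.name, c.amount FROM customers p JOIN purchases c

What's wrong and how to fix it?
Bug: Missing join condition: each purchases row is matched to all customers rows instead of just its own

Fix: Specify the join condition linking the foreign key to the parent id

Corrected query:
SELECT c.id, p.name, c.amount FROM customers p JOIN purchases c ON c.customer_id = p.id

Result:
id | name  | amount 
---+-------+--------
1  | Bob   | 1539.43
2  | Dave  | 926.17 
3  | Eve   | 992.23 
4  | Alice | 12.26  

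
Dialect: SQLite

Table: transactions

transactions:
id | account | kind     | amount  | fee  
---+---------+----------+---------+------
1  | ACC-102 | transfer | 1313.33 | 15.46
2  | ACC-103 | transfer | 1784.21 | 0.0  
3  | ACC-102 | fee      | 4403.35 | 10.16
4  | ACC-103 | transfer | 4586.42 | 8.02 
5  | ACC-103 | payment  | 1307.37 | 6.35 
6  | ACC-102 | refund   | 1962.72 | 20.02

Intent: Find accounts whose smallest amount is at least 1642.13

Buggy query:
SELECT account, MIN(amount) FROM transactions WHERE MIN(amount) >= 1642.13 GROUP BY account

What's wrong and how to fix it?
Bug: MIN() in WHERE is a misuse of aggregate

Fix: Replace WHERE with HAVING after the GROUP BY

Corrected query:
SELECT account, MIN(amount) FROM transactions GROUP BY account HAVING MIN(amount) >= 1642.13

Result:
(no rows)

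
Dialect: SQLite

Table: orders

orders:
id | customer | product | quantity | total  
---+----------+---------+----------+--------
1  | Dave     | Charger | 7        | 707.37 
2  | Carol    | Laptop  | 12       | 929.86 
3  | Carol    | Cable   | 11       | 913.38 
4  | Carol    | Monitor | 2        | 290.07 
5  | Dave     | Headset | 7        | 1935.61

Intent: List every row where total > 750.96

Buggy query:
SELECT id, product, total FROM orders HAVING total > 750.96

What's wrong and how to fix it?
Bug: HAVING filters the output of aggregation, but this query has no GROUP BY and no aggregate functions, so SQLite rejects it (HAVING clause on a non-aggregate query); the condition here is per row

Fix: Replace HAVING with WHERE since the condition applies to individual rows

Corrected query:
SELECT id, product, total FROM orders WHERE total > 750.96

Result:
id | product | total  
---+---------+--------
2  | Laptop  | 929.86 
3  | Cable   | 913.38 
5  | Headset | 1935.61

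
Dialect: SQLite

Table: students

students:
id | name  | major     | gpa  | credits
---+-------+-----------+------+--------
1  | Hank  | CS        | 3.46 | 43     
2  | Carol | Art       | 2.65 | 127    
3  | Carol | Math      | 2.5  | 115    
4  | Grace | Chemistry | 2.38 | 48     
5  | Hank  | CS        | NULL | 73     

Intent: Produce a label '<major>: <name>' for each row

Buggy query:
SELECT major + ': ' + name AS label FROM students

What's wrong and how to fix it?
Bug: SQLite uses || for string concatenation; + coerces text to numbers (yielding 0)

Fix: Use the || operator for string concatenation

Corrected query:
SELECT major || ': ' || name AS label FROM students

Result:
label           
----------------
CS: Hank        
Art: Carol      
Math: Carol     
Chemistry: Grace
CS: Hank        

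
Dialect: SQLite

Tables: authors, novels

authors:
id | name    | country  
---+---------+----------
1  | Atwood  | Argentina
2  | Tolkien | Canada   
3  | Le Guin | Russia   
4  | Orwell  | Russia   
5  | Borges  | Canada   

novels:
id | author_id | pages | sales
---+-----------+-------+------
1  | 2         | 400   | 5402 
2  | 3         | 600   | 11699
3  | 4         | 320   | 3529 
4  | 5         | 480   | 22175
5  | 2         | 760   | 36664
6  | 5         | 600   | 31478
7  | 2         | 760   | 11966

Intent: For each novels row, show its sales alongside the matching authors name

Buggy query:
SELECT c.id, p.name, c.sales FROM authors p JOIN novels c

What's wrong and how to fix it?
Bug: Missing join condition: each novels row is matched to all authors rows instead of just its own

Fix: Specify the join condition linking the foreign key to the parent id

Corrected query:
SELECT c.id, p.name, c.sales FROM authors p JOIN novels c ON c.author_id = p.id

Result:
id | name    | sales
---+---------+------
1  | Tolkien | 5402 
2  | Le Guin | 11699
3  | Orwell  | 3529 
4  | Borges  | 22175
5  | Tolkien | 36664
6  | Borges  | 31478
7  | Tolkien | 11966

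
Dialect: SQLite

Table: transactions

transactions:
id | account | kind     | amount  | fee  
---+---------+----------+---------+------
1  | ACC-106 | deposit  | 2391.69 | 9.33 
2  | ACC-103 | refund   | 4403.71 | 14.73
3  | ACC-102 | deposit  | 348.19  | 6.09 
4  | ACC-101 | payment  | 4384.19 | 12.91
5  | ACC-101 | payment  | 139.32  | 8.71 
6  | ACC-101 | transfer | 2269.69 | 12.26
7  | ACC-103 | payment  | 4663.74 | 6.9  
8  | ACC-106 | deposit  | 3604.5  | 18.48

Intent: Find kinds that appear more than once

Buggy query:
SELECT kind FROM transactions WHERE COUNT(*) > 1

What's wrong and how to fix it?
Bug: WHERE can't reference COUNT(*); aggregates are computed after WHERE

Fix: Group first, then use HAVING for the count condition

Corrected query:
SELECT kind FROM transactions GROUP BY kind HAVING COUNT(*) > 1

Result:
kind   
-------
deposit
payment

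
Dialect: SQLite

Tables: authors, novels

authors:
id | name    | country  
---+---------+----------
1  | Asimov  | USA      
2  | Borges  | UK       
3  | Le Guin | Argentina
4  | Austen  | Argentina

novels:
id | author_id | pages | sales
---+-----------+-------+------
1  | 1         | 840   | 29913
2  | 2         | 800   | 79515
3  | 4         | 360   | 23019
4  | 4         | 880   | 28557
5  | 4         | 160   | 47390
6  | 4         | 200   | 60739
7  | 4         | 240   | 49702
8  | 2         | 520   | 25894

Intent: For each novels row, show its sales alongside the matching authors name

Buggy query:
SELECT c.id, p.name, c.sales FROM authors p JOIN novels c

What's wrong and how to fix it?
Bug: Missing join condition: each novels row is matched to all authors rows instead of just its own

Fix: Add ON c.author_id = p.id to the JOIN

Corrected query:
SELECT c.id, p.name, c.sales FROM authors p JOIN novels c ON c.author_id = p.id

Result:
id | name   | sales
---+--------+------
1  | Asimov | 29913
2  | Borges | 79515
3  | Austen | 23019
4  | Austen | 28557
5  | Austen | 47390
6  | Austen | 60739
7  | Austen | 49702
8  | Borges | 25894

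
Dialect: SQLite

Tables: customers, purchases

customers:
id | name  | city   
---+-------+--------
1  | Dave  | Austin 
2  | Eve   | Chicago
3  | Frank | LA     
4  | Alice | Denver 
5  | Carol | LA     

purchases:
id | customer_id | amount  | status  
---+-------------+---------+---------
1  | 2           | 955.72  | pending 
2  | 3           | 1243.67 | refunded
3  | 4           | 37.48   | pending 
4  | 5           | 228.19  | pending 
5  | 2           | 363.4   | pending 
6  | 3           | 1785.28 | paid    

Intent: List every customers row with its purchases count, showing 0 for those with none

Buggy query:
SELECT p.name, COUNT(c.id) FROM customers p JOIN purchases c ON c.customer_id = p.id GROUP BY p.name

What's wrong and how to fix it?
Bug: INNER JOIN drops customers rows that have no matching purchases rows

Fix: Switch to LEFT JOIN to retain unmatched parent rows

Corrected query:
SELECT p.name, COUNT(c.id) FROM customers p LEFT JOIN purchases c ON c.customer_id = p.id GROUP BY p.name

Result:
name  | COUNT(c.id)
------+------------
Alice | 1          
Carol | 1          
Dave  | 0          
Eve   | 2          
Frank | 2          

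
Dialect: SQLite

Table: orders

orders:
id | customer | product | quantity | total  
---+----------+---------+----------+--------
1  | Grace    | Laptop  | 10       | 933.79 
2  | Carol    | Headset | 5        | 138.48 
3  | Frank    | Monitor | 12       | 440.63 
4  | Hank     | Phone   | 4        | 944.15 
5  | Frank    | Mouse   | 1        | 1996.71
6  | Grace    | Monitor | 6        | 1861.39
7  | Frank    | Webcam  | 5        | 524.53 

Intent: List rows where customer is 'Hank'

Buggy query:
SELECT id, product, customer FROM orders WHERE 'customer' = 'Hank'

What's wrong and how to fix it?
Bug: Single quotes denote string literals in SQL; the column name is being compared as a constant string

Fix: Reference the column as customer without single quotes

Corrected query:
SELECT id, product, customer FROM orders WHERE customer = 'Hank'

Result:
id | product | customer
---+---------+---------
4  | Phone   | Hank    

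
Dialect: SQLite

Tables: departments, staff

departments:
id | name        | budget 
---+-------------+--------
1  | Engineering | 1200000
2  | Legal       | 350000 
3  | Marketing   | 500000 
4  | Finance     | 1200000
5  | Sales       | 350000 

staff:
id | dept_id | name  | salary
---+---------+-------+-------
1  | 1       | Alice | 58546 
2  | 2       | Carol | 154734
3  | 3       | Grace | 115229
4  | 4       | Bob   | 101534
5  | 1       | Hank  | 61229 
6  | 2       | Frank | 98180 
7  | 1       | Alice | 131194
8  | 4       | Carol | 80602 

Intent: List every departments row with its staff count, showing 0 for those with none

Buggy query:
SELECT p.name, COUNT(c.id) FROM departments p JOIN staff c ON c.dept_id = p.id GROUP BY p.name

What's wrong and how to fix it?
Bug: INNER JOIN drops departments rows that have no matching staff rows

Fix: Use LEFT JOIN so parents without children still appear (COUNT(c.id) gives 0)

Corrected query:
SELECT p.name, COUNT(c.id) FROM departments p LEFT JOIN staff c ON c.dept_id = p.id GROUP BY p.name

Result:
name        | COUNT(c.id)
------------+------------
Engineering | 3          
Finance     | 2          
Legal       | 2          
Marketing   | 1          
Sales       | 0          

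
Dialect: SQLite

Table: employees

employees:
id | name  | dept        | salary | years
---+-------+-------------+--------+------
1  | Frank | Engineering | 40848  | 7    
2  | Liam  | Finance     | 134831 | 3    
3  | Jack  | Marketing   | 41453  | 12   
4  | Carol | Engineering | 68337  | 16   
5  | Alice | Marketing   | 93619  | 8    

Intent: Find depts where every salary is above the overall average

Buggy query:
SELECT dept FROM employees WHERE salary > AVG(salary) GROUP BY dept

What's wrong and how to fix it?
Bug: WHERE evaluates per row before aggregation, so AVG() is unavailable

Fix: Compute the overall average in a scalar subquery and compare each group's MIN against it in HAVING

Corrected query:
SELECT dept FROM employees GROUP BY dept HAVING MIN(salary) > (SELECT AVG(salary) FROM employees)

Result:
dept   
-------
Finance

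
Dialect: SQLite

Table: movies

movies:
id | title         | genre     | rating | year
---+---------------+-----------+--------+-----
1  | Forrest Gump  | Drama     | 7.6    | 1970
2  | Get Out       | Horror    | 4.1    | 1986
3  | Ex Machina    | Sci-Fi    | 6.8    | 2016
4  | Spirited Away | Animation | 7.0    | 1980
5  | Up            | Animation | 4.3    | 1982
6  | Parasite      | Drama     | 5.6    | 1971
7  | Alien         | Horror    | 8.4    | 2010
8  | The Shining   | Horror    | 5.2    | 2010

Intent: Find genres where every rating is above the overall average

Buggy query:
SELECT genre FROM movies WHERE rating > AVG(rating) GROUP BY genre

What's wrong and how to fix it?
Bug: WHERE evaluates per row before aggregation, so AVG() is unavailable

Fix: Compute the overall average in a scalar subquery and compare each group's MIN against it in HAVING

Corrected query:
SELECT genre FROM movies GROUP BY genre HAVING MIN(rating) > (SELECT AVG(rating) FROM movies)

Result:
genre 
------
Sci-Fi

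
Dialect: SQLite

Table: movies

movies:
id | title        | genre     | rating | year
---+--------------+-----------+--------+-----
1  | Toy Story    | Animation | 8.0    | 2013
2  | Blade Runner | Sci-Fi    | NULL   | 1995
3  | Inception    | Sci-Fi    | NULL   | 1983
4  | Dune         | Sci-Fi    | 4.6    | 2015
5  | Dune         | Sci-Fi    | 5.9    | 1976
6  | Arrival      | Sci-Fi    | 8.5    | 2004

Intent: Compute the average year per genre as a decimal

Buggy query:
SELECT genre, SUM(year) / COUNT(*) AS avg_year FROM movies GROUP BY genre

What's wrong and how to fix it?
Bug: Both operands are integers, so '/' performs integer division and truncates

Fix: Cast one side to REAL so the division keeps the fractional part

Corrected query:
SELECT genre, SUM(year) * 1.0 / COUNT(*) AS avg_year FROM movies GROUP BY genre

Result:
genre     | avg_year
----------+---------
Animation | 2013    
Sci-Fi    | 1994.6  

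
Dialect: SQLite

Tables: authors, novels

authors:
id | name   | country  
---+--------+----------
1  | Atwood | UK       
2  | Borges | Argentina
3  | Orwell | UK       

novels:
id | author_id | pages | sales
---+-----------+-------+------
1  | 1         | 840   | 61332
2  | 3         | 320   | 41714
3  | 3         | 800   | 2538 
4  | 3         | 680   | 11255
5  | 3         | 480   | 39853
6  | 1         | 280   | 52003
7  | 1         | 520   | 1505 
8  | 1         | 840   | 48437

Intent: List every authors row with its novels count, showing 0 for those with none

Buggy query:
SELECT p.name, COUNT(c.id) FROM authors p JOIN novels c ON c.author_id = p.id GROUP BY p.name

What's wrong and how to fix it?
Bug: INNER JOIN drops authors rows that have no matching novels rows

Fix: Switch to LEFT JOIN to retain unmatched parent rows

Corrected query:
SELECT p.name, COUNT(c.id) FROM authors p LEFT JOIN novels c ON c.author_id = p.id GROUP BY p.name

Result:
name   | COUNT(c.id)
-------+------------
Atwood | 4          
Borges | 0          
Orwell | 4          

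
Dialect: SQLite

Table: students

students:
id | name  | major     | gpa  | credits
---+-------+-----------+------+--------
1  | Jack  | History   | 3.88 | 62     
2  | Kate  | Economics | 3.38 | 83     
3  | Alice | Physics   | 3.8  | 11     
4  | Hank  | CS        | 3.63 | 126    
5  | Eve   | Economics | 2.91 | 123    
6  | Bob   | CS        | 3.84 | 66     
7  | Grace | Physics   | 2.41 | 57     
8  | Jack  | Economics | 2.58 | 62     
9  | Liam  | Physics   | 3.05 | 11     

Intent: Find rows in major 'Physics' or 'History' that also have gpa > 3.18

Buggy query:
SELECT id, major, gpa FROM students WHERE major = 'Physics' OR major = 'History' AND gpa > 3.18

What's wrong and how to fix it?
Bug: Without parentheses, AND is evaluated before OR, so the gpa filter only applies to the 'History' branch

Fix: Add parentheses around the OR so the AND applies to both alternatives

Corrected query:
SELECT id, major, gpa FROM students WHERE (major = 'Physics' OR major = 'History') AND gpa > 3.18

Result:
id | major   | gpa 
---+---------+-----
1  | History | 3.88
3  | Physics | 3.8 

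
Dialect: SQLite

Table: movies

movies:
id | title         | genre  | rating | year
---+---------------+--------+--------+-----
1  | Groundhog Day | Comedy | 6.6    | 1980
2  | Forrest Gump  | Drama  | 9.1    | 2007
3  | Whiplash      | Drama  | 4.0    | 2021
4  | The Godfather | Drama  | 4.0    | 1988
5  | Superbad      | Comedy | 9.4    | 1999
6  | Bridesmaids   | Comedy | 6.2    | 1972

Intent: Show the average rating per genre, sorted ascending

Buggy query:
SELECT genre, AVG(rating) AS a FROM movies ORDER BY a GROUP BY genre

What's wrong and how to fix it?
Bug: GROUP BY must precede ORDER BY

Fix: Move ORDER BY to the end, after GROUP BY

Corrected query:
SELECT genre, AVG(rating) AS a FROM movies GROUP BY genre ORDER BY a

Result:
genre  | a  
-------+----
Drama  | 5.7
Comedy | 7.4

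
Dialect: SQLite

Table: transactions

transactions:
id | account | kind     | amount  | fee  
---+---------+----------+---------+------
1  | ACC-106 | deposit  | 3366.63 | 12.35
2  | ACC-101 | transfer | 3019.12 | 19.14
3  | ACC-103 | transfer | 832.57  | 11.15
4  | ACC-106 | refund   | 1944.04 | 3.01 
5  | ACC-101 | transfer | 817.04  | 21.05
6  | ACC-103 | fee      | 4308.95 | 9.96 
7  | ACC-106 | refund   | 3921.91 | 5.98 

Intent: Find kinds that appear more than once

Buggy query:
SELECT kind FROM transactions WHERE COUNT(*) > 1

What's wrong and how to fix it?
Bug: COUNT(*) is an aggregate and cannot be used in WHERE

Fix: Group first, then use HAVING for the count condition

Corrected query:
SELECT kind FROM transactions GROUP BY kind HAVING COUNT(*) > 1

Result:
kind    
--------
refund  
transfer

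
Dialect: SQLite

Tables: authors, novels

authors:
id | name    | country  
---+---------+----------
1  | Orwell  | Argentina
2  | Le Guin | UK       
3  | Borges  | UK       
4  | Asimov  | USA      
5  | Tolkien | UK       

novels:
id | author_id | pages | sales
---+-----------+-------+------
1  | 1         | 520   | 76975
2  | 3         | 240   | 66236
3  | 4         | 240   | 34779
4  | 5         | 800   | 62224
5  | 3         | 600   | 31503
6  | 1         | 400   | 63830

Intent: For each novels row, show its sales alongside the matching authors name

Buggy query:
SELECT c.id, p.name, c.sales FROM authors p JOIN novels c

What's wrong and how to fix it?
Bug: Missing join condition: each novels row is matched to all authors rows instead of just its own

Fix: Add ON c.author_id = p.id to the JOIN

Corrected query:
SELECT c.id, p.name, c.sales FROM authors p JOIN novels c ON c.author_id = p.id

Result:
id | name    | sales
---+---------+------
1  | Orwell  | 76975
2  | Borges  | 66236
3  | Asimov  | 34779
4  | Tolkien | 62224
5  | Borges  | 31503
6  | Orwell  | 63830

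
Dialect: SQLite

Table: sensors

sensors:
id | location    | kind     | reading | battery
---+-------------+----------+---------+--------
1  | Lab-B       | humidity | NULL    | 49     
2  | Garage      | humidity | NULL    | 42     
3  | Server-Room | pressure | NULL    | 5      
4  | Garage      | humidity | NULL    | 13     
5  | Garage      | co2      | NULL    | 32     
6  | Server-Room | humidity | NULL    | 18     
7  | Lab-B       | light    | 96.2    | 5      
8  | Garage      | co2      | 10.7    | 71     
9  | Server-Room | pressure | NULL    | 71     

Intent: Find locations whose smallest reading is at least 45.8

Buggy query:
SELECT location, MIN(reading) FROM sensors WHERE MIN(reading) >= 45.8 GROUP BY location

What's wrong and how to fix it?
Bug: MIN() in WHERE is a misuse of aggregate

Fix: Replace WHERE with HAVING after the GROUP BY

Corrected query:
SELECT location, MIN(reading) FROM sensors GROUP BY location HAVING MIN(reading) >= 45.8

Result:
location | MIN(reading)
---------+-------------
Lab-B    | 96.2        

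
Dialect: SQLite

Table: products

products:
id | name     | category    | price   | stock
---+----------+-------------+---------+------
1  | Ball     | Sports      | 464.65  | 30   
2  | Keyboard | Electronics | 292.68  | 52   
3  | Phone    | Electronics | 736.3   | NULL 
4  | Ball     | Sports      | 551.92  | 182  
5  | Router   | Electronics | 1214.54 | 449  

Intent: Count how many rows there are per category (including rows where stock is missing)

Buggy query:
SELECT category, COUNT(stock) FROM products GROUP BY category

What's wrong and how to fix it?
Bug: COUNT(column) counts non-NULL values only; rows with NULL stock aren't counted

Fix: Use COUNT(*) to count all rows regardless of NULL

Corrected query:
SELECT category, COUNT(*) FROM products GROUP BY category

Result:
category    | COUNT(*)
------------+---------
Electronics | 3       
Sports      | 2       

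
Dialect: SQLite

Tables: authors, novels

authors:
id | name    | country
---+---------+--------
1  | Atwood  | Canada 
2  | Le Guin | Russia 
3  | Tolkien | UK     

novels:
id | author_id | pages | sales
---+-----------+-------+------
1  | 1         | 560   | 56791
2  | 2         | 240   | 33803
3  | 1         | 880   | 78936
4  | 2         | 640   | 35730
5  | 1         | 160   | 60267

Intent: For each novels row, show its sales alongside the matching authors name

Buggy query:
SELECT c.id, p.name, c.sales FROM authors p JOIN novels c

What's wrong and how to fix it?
Bug: Missing join condition: each novels row is matched to all authors rows instead of just its own

Fix: Add ON c.author_id = p.id to the JOIN

Corrected query:
SELECT c.id, p.name, c.sales FROM authors p JOIN novels c ON c.author_id = p.id

Result:
id | name    | sales
---+---------+------
1  | Atwood  | 56791
2  | Le Guin | 33803
3  | Atwood  | 78936
4  | Le Guin | 35730
5  | Atwood  | 60267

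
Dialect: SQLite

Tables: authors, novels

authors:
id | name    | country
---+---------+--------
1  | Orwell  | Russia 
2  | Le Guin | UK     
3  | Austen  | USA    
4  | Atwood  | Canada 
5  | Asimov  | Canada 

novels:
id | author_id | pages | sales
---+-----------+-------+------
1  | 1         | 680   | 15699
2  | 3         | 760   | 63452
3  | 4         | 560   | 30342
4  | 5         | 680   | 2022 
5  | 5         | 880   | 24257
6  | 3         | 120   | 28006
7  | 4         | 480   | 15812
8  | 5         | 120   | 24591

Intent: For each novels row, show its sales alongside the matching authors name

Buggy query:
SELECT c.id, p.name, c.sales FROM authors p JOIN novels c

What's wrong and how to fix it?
Bug: Missing join condition: each novels row is matched to all authors rows instead of just its own

Fix: Specify the join condition linking the foreign key to the parent id

Corrected query:
SELECT c.id, p.name, c.sales FROM authors p JOIN novels c ON c.author_id = p.id

Result:
id | name   | sales
---+--------+------
1  | Orwell | 15699
2  | Austen | 63452
3  | Atwood | 30342
4  | Asimov | 2022 
5  | Asimov | 24257
6  | Austen | 28006
7  | Atwood | 15812
8  | Asimov | 24591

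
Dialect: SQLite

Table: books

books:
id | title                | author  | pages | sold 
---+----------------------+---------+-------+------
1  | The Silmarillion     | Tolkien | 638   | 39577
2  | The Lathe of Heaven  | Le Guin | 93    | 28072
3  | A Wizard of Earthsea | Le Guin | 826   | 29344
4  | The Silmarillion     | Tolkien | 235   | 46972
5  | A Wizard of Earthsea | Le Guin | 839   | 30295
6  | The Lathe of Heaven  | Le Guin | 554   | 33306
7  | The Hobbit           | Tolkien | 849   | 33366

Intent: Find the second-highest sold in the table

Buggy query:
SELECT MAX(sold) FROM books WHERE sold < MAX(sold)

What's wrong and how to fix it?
Bug: MAX(sold) on the right of the comparison is an aggregate-in-WHERE error

Fix: Put the inner MAX in a scalar subquery

Corrected query:
SELECT MAX(sold) FROM books WHERE sold < (SELECT MAX(sold) FROM books)

Result:
MAX(sold)
---------
39577    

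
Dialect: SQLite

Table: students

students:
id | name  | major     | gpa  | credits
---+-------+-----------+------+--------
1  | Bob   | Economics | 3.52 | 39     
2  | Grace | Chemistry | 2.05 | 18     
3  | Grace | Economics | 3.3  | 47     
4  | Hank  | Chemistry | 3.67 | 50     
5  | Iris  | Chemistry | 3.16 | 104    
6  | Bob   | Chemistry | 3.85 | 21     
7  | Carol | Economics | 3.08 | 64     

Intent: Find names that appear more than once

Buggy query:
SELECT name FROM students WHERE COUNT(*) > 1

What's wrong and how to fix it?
Bug: COUNT(*) is an aggregate and cannot be used in WHERE

Fix: Group first, then use HAVING for the count condition

Corrected query:
SELECT name FROM students GROUP BY name HAVING COUNT(*) > 1

Result:
name 
-----
Bob  
Grace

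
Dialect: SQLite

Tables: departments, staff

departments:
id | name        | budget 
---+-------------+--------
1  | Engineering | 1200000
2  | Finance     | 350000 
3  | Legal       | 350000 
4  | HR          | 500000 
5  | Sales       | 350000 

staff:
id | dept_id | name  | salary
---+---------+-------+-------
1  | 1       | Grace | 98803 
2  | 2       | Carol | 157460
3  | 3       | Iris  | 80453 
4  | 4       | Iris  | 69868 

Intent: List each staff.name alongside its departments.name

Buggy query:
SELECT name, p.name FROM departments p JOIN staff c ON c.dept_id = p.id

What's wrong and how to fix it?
Bug: Both tables have a 'name' column; the unqualified reference is ambiguous

Fix: Qualify the column with its table alias (c.name)

Corrected query:
SELECT c.name, p.name FROM departments p JOIN staff c ON c.dept_id = p.id

Result:
name  | name       
------+------------
Grace | Engineering
Carol | Finance    
Iris  | Legal      
Iris  | HR         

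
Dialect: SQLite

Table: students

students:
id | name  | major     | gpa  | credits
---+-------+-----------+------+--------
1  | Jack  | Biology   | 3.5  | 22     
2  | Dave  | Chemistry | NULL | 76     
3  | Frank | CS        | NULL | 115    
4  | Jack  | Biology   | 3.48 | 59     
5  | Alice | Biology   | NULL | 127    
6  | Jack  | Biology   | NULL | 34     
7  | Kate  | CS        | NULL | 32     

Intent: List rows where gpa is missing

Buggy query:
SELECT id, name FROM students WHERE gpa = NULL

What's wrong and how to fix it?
Bug: '= NULL' is always unknown in SQL three-valued logic, so no rows match

Fix: Use IS NULL to test for NULL

Corrected query:
SELECT id, name FROM students WHERE gpa IS NULL

Result:
id | name 
---+------
2  | Dave 
3  | Frank
5  | Alice
6  | Jack 
7  | Kate 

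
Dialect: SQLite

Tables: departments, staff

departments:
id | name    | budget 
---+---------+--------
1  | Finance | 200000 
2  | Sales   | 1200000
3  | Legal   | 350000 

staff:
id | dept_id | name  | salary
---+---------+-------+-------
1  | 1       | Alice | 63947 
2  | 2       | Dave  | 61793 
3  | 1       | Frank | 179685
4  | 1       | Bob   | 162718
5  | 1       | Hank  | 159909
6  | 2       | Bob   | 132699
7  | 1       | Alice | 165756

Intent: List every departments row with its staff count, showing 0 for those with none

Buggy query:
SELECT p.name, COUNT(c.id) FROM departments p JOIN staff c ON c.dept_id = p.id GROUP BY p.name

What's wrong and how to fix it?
Bug: An inner join excludes parents with zero children

Fix: Switch to LEFT JOIN to retain unmatched parent rows

Corrected query:
SELECT p.name, COUNT(c.id) FROM departments p LEFT JOIN staff c ON c.dept_id = p.id GROUP BY p.name

Result:
name    | COUNT(c.id)
--------+------------
Finance | 5          
Legal   | 0          
Sales   | 2          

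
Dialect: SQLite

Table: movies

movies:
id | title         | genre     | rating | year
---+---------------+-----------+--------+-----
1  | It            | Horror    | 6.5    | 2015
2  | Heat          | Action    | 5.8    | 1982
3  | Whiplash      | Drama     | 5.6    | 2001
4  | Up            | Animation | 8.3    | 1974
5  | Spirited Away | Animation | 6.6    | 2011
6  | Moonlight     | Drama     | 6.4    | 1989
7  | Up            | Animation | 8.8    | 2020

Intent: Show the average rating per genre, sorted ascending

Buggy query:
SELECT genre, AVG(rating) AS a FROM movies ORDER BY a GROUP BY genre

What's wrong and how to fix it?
Bug: GROUP BY must precede ORDER BY

Fix: Reorder: SELECT … FROM … GROUP BY … ORDER BY …

Corrected query:
SELECT genre, AVG(rating) AS a FROM movies GROUP BY genre ORDER BY a

Result:
genre     | a  
----------+----
Action    | 5.8
Drama     | 6  
Horror    | 6.5
Animation | 7.9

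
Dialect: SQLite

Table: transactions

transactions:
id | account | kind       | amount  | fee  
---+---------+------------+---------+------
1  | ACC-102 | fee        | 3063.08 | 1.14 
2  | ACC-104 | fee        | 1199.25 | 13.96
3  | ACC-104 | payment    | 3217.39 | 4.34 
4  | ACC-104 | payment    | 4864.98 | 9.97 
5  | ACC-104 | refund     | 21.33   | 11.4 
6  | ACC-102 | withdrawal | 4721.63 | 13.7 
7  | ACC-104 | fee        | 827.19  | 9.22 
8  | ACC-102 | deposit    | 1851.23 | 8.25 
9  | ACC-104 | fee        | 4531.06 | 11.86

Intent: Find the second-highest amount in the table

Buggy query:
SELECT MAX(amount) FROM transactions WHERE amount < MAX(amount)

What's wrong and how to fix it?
Bug: MAX(amount) on the right of the comparison is an aggregate-in-WHERE error

Fix: Put the inner MAX in a scalar subquery

Corrected query:
SELECT MAX(amount) FROM transactions WHERE amount < (SELECT MAX(amount) FROM transactions)

Result:
MAX(amount)
-----------
4721.63    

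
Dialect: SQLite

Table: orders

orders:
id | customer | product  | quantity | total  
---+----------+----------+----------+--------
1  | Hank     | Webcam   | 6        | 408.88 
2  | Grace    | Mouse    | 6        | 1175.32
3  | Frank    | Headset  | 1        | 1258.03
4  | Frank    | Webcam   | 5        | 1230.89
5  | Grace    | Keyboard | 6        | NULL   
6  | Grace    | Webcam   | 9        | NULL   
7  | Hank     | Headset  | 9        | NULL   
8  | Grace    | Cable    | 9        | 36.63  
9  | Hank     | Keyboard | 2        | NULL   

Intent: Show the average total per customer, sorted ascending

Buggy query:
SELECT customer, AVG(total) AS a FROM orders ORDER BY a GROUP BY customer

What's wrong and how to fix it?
Bug: ORDER BY appears before GROUP BY; SQL clause order requires GROUP BY first

Fix: Move ORDER BY to the end, after GROUP BY

Corrected query:
SELECT customer, AVG(total) AS a FROM orders GROUP BY customer ORDER BY a

Result:
customer | a      
---------+--------
Hank     | 408.88 
Grace    | 605.975
Frank    | 1244.46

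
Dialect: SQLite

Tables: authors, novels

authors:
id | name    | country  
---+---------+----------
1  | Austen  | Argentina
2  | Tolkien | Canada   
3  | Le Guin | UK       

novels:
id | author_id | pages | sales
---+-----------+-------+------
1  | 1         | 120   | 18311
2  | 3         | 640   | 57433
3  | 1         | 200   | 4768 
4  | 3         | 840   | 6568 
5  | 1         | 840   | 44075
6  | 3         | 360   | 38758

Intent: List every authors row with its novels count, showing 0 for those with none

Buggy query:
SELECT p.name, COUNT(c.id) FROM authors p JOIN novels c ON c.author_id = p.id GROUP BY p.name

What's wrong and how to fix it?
Bug: An inner join excludes parents with zero children

Fix: Switch to LEFT JOIN to retain unmatched parent rows

Corrected query:
SELECT p.name, COUNT(c.id) FROM authors p LEFT JOIN novels c ON c.author_id = p.id GROUP BY p.name

Result:
name    | COUNT(c.id)
--------+------------
Austen  | 3          
Le Guin | 3          
Tolkien | 0          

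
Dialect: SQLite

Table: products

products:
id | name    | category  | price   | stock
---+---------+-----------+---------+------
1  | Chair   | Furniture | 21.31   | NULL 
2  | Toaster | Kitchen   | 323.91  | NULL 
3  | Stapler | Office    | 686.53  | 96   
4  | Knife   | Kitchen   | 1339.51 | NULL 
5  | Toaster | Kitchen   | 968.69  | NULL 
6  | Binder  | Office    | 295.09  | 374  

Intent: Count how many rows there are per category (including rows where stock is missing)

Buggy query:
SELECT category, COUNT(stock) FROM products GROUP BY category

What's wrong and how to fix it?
Bug: COUNT(stock) skips NULLs, so groups with missing stock are undercounted

Fix: Use COUNT(*) to count all rows regardless of NULL

Corrected query:
SELECT category, COUNT(*) FROM products GROUP BY category

Result:
category  | COUNT(*)
----------+---------
Furniture | 1       
Kitchen   | 3       
Office    | 2       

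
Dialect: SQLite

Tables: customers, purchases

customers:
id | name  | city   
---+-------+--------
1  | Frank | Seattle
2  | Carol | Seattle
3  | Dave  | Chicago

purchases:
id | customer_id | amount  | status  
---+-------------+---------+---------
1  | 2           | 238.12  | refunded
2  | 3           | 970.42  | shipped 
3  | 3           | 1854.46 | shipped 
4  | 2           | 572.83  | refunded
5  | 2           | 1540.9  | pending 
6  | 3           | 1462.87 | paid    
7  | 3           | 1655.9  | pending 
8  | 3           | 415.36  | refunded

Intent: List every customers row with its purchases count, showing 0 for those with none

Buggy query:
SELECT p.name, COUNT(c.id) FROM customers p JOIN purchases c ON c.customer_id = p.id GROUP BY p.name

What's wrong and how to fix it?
Bug: INNER JOIN drops customers rows that have no matching purchases rows

Fix: Use LEFT JOIN so parents without children still appear (COUNT(c.id) gives 0)

Corrected query:
SELECT p.name, COUNT(c.id) FROM customers p LEFT JOIN purchases c ON c.customer_id = p.id GROUP BY p.name

Result:
name  | COUNT(c.id)
------+------------
Carol | 3          
Dave  | 5          
Frank | 0          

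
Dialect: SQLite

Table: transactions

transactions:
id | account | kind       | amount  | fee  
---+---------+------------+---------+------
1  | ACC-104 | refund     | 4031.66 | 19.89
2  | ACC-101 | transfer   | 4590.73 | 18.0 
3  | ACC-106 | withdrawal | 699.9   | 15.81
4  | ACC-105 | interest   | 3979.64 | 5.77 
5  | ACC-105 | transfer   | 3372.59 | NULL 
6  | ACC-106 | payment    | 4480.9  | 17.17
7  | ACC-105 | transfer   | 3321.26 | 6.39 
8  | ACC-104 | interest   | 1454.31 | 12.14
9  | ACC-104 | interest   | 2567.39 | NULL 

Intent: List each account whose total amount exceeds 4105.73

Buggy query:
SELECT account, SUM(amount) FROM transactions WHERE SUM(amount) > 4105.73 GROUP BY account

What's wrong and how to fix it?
Bug: Aggregate functions cannot appear in a WHERE clause

Fix: Move the aggregate condition to a HAVING clause

Corrected query:
SELECT account, SUM(amount) FROM transactions GROUP BY account HAVING SUM(amount) > 4105.73

Result:
account | SUM(amount)
--------+------------
ACC-101 | 4590.73    
ACC-104 | 8053.36    
ACC-105 | 10673.49   
ACC-106 | 5180.8     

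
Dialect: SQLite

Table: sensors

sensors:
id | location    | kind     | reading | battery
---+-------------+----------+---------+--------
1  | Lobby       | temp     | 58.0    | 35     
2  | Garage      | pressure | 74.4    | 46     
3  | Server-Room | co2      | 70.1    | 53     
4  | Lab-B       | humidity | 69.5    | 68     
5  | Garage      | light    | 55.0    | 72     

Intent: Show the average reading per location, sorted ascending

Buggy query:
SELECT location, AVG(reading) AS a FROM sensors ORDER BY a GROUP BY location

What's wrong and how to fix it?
Bug: ORDER BY appears before GROUP BY; SQL clause order requires GROUP BY first

Fix: Reorder: SELECT … FROM … GROUP BY … ORDER BY …

Corrected query:
SELECT location, AVG(reading) AS a FROM sensors GROUP BY location ORDER BY a

Result:
location    | a   
------------+-----
Lobby       | 58  
Garage      | 64.7
Lab-B       | 69.5
Server-Room | 70.1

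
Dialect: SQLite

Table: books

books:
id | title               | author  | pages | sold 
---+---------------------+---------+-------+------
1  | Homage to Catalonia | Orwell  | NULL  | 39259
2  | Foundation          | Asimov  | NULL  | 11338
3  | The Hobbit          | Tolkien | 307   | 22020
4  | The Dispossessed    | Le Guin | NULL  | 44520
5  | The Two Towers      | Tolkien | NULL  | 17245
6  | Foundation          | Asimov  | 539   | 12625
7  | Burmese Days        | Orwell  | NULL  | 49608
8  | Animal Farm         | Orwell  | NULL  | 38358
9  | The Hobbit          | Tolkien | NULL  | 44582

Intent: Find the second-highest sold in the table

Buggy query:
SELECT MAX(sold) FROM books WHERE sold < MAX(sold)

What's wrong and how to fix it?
Bug: The inner MAX is an aggregate inside WHERE, which is not allowed

Fix: Compute the overall MAX in a subquery, then take MAX of rows below it

Corrected query:
SELECT MAX(sold) FROM books WHERE sold < (SELECT MAX(sold) FROM books)

Result:
MAX(sold)
---------
44582    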